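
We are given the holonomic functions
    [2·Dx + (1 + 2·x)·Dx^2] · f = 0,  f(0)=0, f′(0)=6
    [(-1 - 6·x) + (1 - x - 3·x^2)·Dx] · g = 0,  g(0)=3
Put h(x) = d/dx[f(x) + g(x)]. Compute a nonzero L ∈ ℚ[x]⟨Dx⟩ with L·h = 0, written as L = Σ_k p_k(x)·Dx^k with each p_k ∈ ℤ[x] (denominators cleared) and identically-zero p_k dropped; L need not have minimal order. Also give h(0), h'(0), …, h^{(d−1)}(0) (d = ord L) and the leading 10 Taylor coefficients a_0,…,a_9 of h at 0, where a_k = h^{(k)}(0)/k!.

L = (-74 - 412·x - 948·x^2 - 864·x^3 - 648·x^4) + (-17 - 212·x - 890·x^2 - 1644·x^3 - 1764·x^4 - 1080·x^5)·Dx + (5 + 27·x + 33·x^2 - 68·x^3 - 276·x^4 - 396·x^5 - 216·x^6)·Dx^2  (order 2).
h: a_k = 9, 12, 87, 180, 696, 1554, 4941, 11424, 32829, 77418, …
ICs: h(0) = 9, h′(0) = 12.

f: a_k = 0, 6, -6, 8, -12, 96/5, -32, 384/7, -96, 512/3, …
g: a_k = 3, 3, 12, 21, 57, 120, 291, 651, 1524, 3477, …
f+g: L₀ = lclm(L_f,L_g), ord ≤ 2+1.
h=h₀': d/dx-closure on L₀ ⇒ L.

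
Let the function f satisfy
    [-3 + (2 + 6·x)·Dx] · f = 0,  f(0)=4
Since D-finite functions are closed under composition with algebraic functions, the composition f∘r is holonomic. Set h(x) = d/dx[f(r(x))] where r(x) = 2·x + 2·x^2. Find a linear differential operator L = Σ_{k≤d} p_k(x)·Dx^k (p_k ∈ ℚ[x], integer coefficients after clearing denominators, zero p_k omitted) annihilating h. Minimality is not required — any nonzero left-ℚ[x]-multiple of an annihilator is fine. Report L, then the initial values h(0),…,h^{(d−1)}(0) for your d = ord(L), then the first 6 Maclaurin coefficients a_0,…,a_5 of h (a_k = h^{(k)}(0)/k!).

f: a_k = 4, 6, -9/2, 27/4, -405/32, 1701/64, …
h₀=f(r): pull back L_f along r ⇒ L₀.
h₀' ⇒ L via d/dx closure of L₀.
L = -1 + (-1 - 8·x - 18·x^2 - 12·x^3)·Dx  (order 1).
h: a_k = 12, -12, 54, -234, 2025/2, -8829/2, …
ICs: h(0) = 12.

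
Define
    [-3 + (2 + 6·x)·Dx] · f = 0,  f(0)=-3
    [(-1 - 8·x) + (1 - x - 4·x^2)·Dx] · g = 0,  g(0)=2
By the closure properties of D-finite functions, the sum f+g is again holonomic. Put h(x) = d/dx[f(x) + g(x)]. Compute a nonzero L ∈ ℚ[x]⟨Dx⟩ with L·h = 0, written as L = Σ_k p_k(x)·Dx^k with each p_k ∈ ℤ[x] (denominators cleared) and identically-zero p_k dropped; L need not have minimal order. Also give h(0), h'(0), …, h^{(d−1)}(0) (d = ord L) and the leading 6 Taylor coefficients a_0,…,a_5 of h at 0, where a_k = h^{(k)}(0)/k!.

f: a_k = -3, -9/2, 27/8, -81/16, 1215/128, -5103/256, …
g: a_k = 2, 2, 10, 18, 58, 130, …
L₀ := lclm(L_f,L_g); ord L₀ ≤ 1+1.
h₀' ⇒ L via d/dx closure of L₀.
L = (-594 - 4230·x - 12960·x^2 - 14400·x^3 - 17280·x^4) + (-189 - 3054·x - 16389·x^2 - 38544·x^3 - 55440·x^4 - 51840·x^5)·Dx + (46 + 350·x + 794·x^2 - 198·x^3 - 5376·x^4 - 13920·x^5 - 11520·x^6)·Dx^2  (order 2).
h: a_k = -5/2, 107/4, 621/16, 8639/32, 140885/256, 1249845/512, …
ICs: h(0) = -5/2, h′(0) = 107/4.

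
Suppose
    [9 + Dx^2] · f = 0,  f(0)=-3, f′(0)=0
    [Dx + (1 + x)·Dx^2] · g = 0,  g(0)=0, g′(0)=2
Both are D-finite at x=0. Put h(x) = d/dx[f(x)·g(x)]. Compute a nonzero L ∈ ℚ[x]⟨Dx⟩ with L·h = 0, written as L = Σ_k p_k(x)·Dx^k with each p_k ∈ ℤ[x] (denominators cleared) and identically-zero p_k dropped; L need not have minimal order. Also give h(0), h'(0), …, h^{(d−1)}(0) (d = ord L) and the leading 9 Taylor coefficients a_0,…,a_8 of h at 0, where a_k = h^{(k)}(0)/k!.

f: a_k = -3, 0, 27/2, 0, -81/8, 0, 243/80, 0, -2187/4480, …
g: a_k = 0, 2, -1, 2/3, -1/2, 2/5, -1/3, 2/7, -1/4, …
Sym-product of L_f,L_g gives L₀ (≤ ord 4).
Derive L from L₀ (diff closure).
L = (13743 + 107892·x + 319302·x^2 + 475308·x^3 + 381267·x^4 + 157464·x^5 + 26244·x^6) + (4104 + 24192·x + 53460·x^2 + 56700·x^3 + 29160·x^4 + 5832·x^5)·Dx + (4020 + 27828·x + 76770·x^2 + 109512·x^3 + 85698·x^4 + 34992·x^5 + 5832·x^6)·Dx^2 + (456 + 2688·x + 5940·x^2 + 6300·x^3 + 3240·x^4 + 648·x^5)·Dx^3 + (277 + 1760·x + 4588·x^2 + 6300·x^3 + 4815·x^4 + 1944·x^5 + 324·x^6)·Dx^4  (order 4).
h: a_k = -6, 6, 75, -48, -249/4, 105/4, 1083/40, -69/5, 3813/2240, …
ICs: h(0) = -6, h′(0) = 6, h′′(0) = 150, h′′′(0) = -288.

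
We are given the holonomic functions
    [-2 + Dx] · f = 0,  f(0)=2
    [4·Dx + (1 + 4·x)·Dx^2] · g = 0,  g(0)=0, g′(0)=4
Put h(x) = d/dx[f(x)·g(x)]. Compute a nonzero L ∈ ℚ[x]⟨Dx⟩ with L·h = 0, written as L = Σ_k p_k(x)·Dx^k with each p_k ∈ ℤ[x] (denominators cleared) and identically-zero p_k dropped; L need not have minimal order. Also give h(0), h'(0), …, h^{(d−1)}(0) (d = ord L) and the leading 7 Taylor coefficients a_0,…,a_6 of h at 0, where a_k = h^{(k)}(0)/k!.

f: a_k = 2, 4, 4, 8/3, 4/3, 8/15, 8/45, …
g: a_k = 0, 4, -8, 64/3, -64, 1024/5, -2048/3, …
h₀=f·g: eliminate ⇒ L₀, order ≤ 1·2.
Differentiate: ansatz ord ≤ ord L₀ ⇒ L.
L = (20 - 32·x + 64·x^2) + (-8 + 16·x - 64·x^2)·Dx + (-1 + 16·x^2)·Dx^2  (order 2).
h: a_k = 8, 0, 80, -256, 3344/3, -13568/3, 826528/45, …
ICs: h(0) = 8, h′(0) = 0.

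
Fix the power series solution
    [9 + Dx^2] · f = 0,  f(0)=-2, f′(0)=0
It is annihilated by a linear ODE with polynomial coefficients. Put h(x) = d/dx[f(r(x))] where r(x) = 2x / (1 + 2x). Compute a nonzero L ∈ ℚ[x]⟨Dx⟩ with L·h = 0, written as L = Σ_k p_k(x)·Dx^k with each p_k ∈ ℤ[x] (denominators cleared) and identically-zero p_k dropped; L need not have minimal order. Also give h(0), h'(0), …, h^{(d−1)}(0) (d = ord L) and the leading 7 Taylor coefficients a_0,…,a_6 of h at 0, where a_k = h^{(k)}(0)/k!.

f: a_k = -2, 0, 9, 0, -27/4, 0, 81/40, …
f∘r: x↦r, Dx↦Dx/r' in L_f ⇒ L₀.
Differentiate: ansatz ord ≤ ord L₀ ⇒ L.
L = (60 + 96·x + 96·x^2) + (12 + 72·x + 144·x^2 + 96·x^3)·Dx + (1 + 8·x + 24·x^2 + 32·x^3 + 16·x^4)·Dx^2  (order 2).
h: a_k = 0, 72, -432, 1296, -1440, -39312/5, 308448/5, …
ICs: h(0) = 0, h′(0) = 72.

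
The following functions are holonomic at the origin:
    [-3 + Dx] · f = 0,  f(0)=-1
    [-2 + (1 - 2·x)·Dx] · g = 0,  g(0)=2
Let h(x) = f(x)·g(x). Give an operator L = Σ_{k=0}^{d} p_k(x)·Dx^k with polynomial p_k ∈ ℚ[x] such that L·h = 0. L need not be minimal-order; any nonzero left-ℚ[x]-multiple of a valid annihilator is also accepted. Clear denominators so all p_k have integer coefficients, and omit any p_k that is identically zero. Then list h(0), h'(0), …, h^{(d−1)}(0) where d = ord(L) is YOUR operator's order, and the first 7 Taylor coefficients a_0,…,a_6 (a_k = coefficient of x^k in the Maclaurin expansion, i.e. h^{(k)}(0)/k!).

f: a_k = -1, -3, -9/2, -9/2, -27/8, -81/40, -81/80, …
g: a_k = 2, 4, 8, 16, 32, 64, 128, …
f·g: L₀ = L_f ⊗_s L_g, ord ≤ 1·1.
L = (5 - 6·x) + (-1 + 2·x)·Dx  (order 1).
h: a_k = -2, -10, -29, -67, -563/4, -5711/20, -4585/8, …
ICs: h(0) = -2.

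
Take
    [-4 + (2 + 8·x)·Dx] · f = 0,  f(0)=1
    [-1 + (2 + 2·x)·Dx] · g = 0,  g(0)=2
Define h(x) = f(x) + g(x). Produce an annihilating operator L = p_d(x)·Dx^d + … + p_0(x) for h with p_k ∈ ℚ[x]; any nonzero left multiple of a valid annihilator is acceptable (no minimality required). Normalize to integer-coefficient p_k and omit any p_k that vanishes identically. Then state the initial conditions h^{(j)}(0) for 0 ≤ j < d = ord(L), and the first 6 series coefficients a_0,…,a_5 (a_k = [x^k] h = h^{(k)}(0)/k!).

f: a_k = 1, 2, -2, 4, -10, 28, …
g: a_k = 2, 1, -1/4, 1/8, -5/64, 7/128, …
Weyl lclm of L_f,L_g ⇒ L₀ (ord ≤ 2).
L = -2 + (5 + 8·x)·Dx + (2 + 10·x + 8·x^2)·Dx^2  (order 2).
h: a_k = 3, 3, -9/4, 33/8, -645/64, 3591/128, …
ICs: h(0) = 3, h′(0) = 3.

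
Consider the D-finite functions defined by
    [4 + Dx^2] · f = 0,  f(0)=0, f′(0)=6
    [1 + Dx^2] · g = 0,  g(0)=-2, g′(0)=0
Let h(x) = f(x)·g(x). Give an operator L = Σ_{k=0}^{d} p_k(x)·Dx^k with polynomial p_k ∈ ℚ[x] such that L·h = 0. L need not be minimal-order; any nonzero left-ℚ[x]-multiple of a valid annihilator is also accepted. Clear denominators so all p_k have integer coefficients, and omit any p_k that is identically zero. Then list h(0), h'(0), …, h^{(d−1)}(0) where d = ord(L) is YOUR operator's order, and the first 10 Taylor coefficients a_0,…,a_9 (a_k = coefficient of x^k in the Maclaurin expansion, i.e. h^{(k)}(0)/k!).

f: a_k = 0, 6, 0, -4, 0, 4/5, 0, -8/105, 0, 4/945, …
g: a_k = -2, 0, 1, 0, -1/12, 0, 1/360, 0, -1/20160, 0, …
L₀ := L_f ⊗_s L_g (sym. prod.), ord ≤ 4.
L = 9 + 10·Dx^2 + Dx^4  (order 4).
h: a_k = 0, -12, 0, 14, 0, -61/10, 0, 547/420, 0, -703/4320, …
ICs: h(0) = 0, h′(0) = -12, h′′(0) = 0, h′′′(0) = 84.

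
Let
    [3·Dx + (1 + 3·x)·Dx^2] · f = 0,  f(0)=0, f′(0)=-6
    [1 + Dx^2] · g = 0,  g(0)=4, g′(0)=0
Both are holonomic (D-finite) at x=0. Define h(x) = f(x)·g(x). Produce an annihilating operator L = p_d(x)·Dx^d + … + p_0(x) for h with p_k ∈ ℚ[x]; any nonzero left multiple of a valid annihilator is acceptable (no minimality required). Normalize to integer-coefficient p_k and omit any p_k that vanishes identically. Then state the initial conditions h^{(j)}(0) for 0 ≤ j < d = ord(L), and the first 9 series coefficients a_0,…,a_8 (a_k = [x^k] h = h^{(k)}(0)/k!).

f: a_k = 0, -6, 9, -18, 81/2, -486/5, 243, -4374/7, 6561/4, …
g: a_k = 4, 0, -2, 0, 1/6, 0, -1/180, 0, 1/10080, …
Sym-product of L_f,L_g gives L₀ (≤ ord 4).
L = (-203 - 222·x - 189·x^2 + 432·x^3 + 324·x^4) + (-84 - 108·x + 648·x^2 + 648·x^3)·Dx + (-208 - 228·x - 54·x^2 + 864·x^3 + 648·x^4)·Dx^2 + (-84 - 108·x + 648·x^2 + 648·x^3)·Dx^3 + (-5 - 6·x + 135·x^2 + 432·x^3 + 324·x^4)·Dx^4  (order 4).
h: a_k = 0, -24, 36, -60, 144, -1769/5, 1785/2, -484679/210, 60817/10, …
ICs: h(0) = 0, h′(0) = -24, h′′(0) = 72, h′′′(0) = -360.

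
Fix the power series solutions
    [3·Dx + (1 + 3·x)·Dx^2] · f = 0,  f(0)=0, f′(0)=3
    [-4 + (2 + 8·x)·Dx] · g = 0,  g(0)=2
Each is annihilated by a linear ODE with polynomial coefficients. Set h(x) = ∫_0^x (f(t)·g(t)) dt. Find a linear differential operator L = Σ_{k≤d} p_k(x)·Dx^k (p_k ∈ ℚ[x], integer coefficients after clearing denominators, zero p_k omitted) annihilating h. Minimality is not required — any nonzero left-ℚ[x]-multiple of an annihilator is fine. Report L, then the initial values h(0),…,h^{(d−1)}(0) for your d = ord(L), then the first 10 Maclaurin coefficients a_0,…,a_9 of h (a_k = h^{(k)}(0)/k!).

f: a_k = 0, 3, -9/2, 9, -81/4, 243/5, -243/2, 2187/7, -6561/8, 2187, …
g: a_k = 2, 4, -4, 8, -20, 56, -168, 528, -1716, 5720, …
f·g: L₀ = L_f ⊗_s L_g, ord ≤ 2·1.
h=∫₀ˣh₀: take L = L₀·Dx.
L = (6 + 12·x)·Dx + (-1 - 4·x)·Dx^2 + (1 + 11·x + 40·x^2 + 48·x^3)·Dx^3  (order 3).
h: a_k = 0, 0, 3, 1, -3, 15/2, -193/10, 1812/35, -20187/140, 58073/140, …
ICs: h(0) = 0, h′(0) = 0, h′′(0) = 6.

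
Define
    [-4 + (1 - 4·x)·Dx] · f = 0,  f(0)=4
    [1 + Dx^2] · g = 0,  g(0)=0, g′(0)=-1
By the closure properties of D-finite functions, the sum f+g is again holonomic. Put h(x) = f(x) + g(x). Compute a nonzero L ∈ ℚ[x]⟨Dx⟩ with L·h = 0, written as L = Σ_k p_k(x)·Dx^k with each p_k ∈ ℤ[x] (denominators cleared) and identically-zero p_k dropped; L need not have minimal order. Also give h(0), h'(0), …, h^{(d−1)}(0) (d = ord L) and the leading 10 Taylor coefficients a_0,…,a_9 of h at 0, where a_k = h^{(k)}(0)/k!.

L = (388 - 32·x + 64·x^2) + (-33 + 140·x - 48·x^2 + 64·x^3)·Dx + (388 - 32·x + 64·x^2)·Dx^2 + (-33 + 140·x - 48·x^2 + 64·x^3)·Dx^3  (order 3).
h: a_k = 4, 15, 64, 1537/6, 1024, 491519/120, 16384, 330301441/5040, 262144, 380507258879/362880, …
ICs: h(0) = 4, h′(0) = 15, h′′(0) = 128.

f: a_k = 4, 16, 64, 256, 1024, 4096, 16384, 65536, 262144, 1048576, …
g: a_k = 0, -1, 0, 1/6, 0, -1/120, 0, 1/5040, 0, -1/362880, …
Sum ⇒ L₀ = lclm(L_f,L_g) in ℚ(x)⟨Dx⟩.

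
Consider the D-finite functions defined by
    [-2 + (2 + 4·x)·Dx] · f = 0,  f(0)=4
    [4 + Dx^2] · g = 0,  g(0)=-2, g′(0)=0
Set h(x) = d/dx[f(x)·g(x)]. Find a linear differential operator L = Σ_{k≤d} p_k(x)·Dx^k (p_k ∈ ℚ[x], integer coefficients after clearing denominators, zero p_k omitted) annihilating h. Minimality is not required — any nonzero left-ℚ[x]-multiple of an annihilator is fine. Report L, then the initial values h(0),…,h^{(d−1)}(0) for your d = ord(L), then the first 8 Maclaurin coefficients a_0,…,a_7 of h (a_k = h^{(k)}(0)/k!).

f: a_k = 4, 4, -2, 2, -5/2, 7/2, -21/4, 33/4, …
g: a_k = -2, 0, 4, 0, -4/3, 0, 8/45, 0, …
Product ⇒ symmetric product L₀, ord ≤ 2.
Differentiate: ansatz ord ≤ ord L₀ ⇒ L.
L = (53 + 288·x + 544·x^2 + 512·x^3 + 256·x^4) + (-2 - 36·x - 96·x^2 - 64·x^3)·Dx + (7 + 44·x + 108·x^2 + 128·x^3 + 64·x^4)·Dx^2  (order 2).
h: a_k = -8, 40, 36, -100/3, -65/3, 349/15, -2807/90, 44047/630, …
ICs: h(0) = -8, h′(0) = 40.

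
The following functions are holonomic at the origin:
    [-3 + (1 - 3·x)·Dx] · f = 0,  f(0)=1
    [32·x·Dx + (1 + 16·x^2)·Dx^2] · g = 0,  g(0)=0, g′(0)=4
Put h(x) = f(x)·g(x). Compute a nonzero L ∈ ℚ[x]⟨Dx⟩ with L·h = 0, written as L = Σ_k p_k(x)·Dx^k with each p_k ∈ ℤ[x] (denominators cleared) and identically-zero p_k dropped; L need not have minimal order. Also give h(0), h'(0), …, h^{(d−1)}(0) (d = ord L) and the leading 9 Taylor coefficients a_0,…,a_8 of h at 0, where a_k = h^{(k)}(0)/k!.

f: a_k = 1, 3, 9, 27, 81, 243, 729, 2187, 6561, …
g: a_k = 0, 4, 0, -64/3, 0, 1024/5, 0, -16384/7, 0, …
L₀ := L_f ⊗_s L_g (sym. prod.), ord ≤ 2.
L = 96·x + (6 - 32·x + 192·x^2)·Dx + (-1 + 3·x - 16·x^2 + 48·x^3)·Dx^2  (order 2).
h: a_k = 0, 4, 12, 44/3, 44, 1684/5, 5052/5, 24172/35, 72516/35, …
ICs: h(0) = 0, h′(0) = 4.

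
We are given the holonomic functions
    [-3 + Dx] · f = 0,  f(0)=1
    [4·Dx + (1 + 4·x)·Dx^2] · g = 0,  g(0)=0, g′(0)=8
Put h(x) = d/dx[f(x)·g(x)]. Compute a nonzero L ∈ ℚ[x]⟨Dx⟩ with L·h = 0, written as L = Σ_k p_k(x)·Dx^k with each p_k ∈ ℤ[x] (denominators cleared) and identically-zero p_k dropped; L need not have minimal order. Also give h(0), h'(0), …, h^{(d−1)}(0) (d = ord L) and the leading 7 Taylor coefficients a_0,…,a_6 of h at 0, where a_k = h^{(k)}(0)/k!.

L = (51 - 72·x + 432·x^2) + (-14 - 288·x^2)·Dx + (-1 + 8·x + 48·x^2)·Dx^2  (order 2).
h: a_k = 8, 16, 92, -144, 863, -3350, 138043/10, …
ICs: h(0) = 8, h′(0) = 16.

f: a_k = 1, 3, 9/2, 9/2, 27/8, 81/40, 81/80, …
g: a_k = 0, 8, -16, 128/3, -128, 2048/5, -4096/3, …
L₀ := L_f ⊗_s L_g (sym. prod.), ord ≤ 2.
Derive L from L₀ (diff closure).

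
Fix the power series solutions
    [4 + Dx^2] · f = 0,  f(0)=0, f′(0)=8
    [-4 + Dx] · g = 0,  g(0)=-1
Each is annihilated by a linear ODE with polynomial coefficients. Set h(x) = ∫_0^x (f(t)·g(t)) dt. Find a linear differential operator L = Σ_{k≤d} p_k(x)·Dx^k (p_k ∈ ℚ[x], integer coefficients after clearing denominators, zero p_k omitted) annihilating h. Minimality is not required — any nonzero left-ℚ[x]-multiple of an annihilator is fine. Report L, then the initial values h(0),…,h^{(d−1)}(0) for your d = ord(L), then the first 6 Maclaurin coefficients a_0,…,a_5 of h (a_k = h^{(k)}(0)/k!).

L = 20·Dx - 8·Dx^2 + Dx^3  (order 3).
h: a_k = 0, 0, -4, -32/3, -44/3, -64/5, …
ICs: h(0) = 0, h′(0) = 0, h′′(0) = -8.

f: a_k = 0, 8, 0, -16/3, 0, 16/15, …
g: a_k = -1, -4, -8, -32/3, -32/3, -128/15, …
f·g: L₀ = L_f ⊗_s L_g, ord ≤ 2·1.
h=∫h₀ ⇒ L = L₀·Dx.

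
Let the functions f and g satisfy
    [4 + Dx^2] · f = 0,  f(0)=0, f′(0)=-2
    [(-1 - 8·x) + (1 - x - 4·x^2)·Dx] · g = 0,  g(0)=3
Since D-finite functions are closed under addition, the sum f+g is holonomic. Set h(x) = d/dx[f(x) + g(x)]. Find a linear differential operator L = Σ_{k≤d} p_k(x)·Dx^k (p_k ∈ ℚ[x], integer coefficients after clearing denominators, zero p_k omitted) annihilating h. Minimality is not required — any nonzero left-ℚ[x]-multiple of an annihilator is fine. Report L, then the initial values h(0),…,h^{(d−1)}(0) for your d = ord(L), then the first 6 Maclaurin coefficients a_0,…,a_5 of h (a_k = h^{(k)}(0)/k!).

f: a_k = 0, -2, 0, 4/3, 0, -4/15, …
g: a_k = 3, 3, 15, 27, 87, 195, …
L₀ := lclm(L_f,L_g); ord L₀ ≤ 2+1.
h₀' ⇒ L via d/dx closure of L₀.
L = (1472 + 8672·x + 38224·x^2 + 28480·x^3 + 58880·x^4 + 9216·x^5 + 12288·x^6) + (-116 - 892·x + 504·x^2 + 2312·x^3 + 5920·x^4 + 10368·x^5 + 3584·x^6 + 4096·x^7)·Dx + (368 + 2168·x + 9556·x^2 + 7120·x^3 + 14720·x^4 + 2304·x^5 + 3072·x^6)·Dx^2 + (-29 - 223·x + 126·x^2 + 578·x^3 + 1480·x^4 + 2592·x^5 + 896·x^6 + 1024·x^7)·Dx^3  (order 3).
h: a_k = 1, 30, 85, 348, 2921/3, 3258, …
ICs: h(0) = 1, h′(0) = 30, h′′(0) = 170.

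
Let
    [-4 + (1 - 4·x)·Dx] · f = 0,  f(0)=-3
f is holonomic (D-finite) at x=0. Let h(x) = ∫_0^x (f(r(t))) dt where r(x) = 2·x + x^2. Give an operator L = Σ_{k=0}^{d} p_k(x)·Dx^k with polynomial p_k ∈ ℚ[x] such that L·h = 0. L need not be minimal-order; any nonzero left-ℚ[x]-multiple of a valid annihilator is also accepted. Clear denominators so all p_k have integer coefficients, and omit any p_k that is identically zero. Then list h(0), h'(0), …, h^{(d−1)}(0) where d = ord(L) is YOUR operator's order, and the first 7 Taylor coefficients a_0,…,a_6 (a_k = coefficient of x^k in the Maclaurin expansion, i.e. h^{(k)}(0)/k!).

f: a_k = -3, -12, -48, -192, -768, -3072, -12288, …
h₀=f(r): pull back L_f along r ⇒ L₀.
∫: right-multiply L₀ by Dx.
L = (8 + 8·x)·Dx + (-1 + 8·x + 4·x^2)·Dx^2  (order 2).
h: a_k = 0, -3, -12, -68, -432, -2928, -20672, …
ICs: h(0) = 0, h′(0) = -3.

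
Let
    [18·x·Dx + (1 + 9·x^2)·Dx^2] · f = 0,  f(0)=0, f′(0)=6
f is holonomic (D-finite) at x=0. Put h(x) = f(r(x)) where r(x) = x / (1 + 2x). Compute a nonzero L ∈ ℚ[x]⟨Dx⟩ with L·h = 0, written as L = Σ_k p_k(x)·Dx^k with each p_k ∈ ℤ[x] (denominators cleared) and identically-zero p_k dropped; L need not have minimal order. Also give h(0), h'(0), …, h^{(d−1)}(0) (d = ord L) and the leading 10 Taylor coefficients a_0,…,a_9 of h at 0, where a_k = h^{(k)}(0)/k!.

f: a_k = 0, 6, 0, -18, 0, 486/5, 0, -4374/7, 0, 4374, …
f∘r: x↦r, Dx↦Dx/r' in L_f ⇒ L₀.
L = (4 + 26·x)·Dx + (1 + 4·x + 13·x^2)·Dx^2  (order 2).
h: a_k = 0, 6, -12, 6, 60, -1194/5, 276, 8898/7, -7140, 12534, …
ICs: h(0) = 0, h′(0) = 6.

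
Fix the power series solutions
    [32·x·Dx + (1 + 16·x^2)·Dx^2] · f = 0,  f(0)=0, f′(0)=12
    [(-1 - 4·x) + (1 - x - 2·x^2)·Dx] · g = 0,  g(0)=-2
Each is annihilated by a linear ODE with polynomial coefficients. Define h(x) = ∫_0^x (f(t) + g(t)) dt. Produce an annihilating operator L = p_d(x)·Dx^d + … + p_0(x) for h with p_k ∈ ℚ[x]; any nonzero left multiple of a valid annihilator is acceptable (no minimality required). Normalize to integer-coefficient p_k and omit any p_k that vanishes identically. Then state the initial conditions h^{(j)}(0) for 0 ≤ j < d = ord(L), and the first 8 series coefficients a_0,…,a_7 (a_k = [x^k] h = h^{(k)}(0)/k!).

f: a_k = 0, 12, 0, -64, 0, 3072/5, 0, -49152/7, …
g: a_k = -2, -2, -6, -10, -22, -42, -86, -170, …
L₀ := lclm(L_f,L_g); ord L₀ ≤ 2+1.
Integrate: L := L₀·Dx.
L = (96 - 384·x - 6912·x^2 - 15360·x^3 - 40704·x^4 - 12288·x^6)·Dx^2 + (-31 - 104·x + 392·x^2 - 736·x^3 - 14912·x^4 - 27904·x^5 - 3072·x^6 - 12288·x^7)·Dx^3 + (3 + 19·x + 128·x^2 + 152·x^3 + 1128·x^4 - 2496·x^5 - 2560·x^6 - 1024·x^7 - 2048·x^8)·Dx^4  (order 4).
h: a_k = 0, -2, 5, -2, -37/2, -22/5, 477/5, -86/7, …
ICs: h(0) = 0, h′(0) = -2, h′′(0) = 10, h′′′(0) = -12.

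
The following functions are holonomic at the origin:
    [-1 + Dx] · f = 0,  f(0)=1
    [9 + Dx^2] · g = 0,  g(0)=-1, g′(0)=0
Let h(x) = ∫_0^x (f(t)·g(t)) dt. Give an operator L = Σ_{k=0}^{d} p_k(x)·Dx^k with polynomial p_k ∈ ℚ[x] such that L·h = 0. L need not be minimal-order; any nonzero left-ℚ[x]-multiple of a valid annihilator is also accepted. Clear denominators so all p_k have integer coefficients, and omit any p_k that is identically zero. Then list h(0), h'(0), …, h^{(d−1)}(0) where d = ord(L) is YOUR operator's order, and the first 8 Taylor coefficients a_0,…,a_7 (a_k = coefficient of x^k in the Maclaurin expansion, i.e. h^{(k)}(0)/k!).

f: a_k = 1, 1, 1/2, 1/6, 1/24, 1/120, 1/720, 1/5040, …
g: a_k = -1, 0, 9/2, 0, -27/8, 0, 81/80, 0, …
L₀ := L_f ⊗_s L_g (sym. prod.), ord ≤ 2.
Integrate: L := L₀·Dx.
L = 10·Dx - 2·Dx^2 + Dx^3  (order 3).
h: a_k = 0, -1, -1/2, 4/3, 13/12, -7/30, -79/180, -22/315, …
ICs: h(0) = 0, h′(0) = -1, h′′(0) = -1.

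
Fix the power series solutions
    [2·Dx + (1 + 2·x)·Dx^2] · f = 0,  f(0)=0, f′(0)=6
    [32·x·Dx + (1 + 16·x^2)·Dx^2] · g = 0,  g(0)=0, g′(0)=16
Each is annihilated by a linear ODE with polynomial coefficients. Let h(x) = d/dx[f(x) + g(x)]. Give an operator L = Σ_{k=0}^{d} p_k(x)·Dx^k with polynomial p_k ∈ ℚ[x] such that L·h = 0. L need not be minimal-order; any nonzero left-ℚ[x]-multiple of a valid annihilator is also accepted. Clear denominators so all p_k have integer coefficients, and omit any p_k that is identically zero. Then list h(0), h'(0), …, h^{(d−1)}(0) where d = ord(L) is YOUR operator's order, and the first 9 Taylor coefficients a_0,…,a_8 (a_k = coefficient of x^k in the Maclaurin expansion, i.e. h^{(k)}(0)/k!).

L = (-32 - 192·x + 1536·x^2 + 1024·x^3) + (-20 - 64·x + 576·x^2 + 3072·x^3 + 2048·x^4)·Dx + (-1 + 14·x + 32·x^2 + 256·x^3 + 768·x^4 + 512·x^5)·Dx^2  (order 2).
h: a_k = 22, -12, -232, -48, 4192, -192, -65152, -768, 1050112, …
ICs: h(0) = 22, h′(0) = -12.

f: a_k = 0, 6, -6, 8, -12, 96/5, -32, 384/7, -96, …
g: a_k = 0, 16, 0, -256/3, 0, 4096/5, 0, -65536/7, 0, …
Weyl lclm of L_f,L_g ⇒ L₀ (ord ≤ 4).
Differentiate: ansatz ord ≤ ord L₀ ⇒ L.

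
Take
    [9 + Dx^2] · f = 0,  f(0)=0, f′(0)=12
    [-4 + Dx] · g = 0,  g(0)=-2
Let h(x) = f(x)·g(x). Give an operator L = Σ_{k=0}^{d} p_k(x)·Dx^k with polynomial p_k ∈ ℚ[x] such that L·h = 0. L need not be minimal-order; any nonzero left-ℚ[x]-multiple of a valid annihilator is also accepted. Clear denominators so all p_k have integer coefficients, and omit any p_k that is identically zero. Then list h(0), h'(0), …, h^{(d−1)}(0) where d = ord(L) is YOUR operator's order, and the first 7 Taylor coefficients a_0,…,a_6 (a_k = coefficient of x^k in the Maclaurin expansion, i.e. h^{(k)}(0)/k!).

f: a_k = 0, 12, 0, -18, 0, 81/10, 0, …
g: a_k = -2, -8, -16, -64/3, -64/3, -256/15, -512/45, …
Sym-product of L_f,L_g gives L₀ (≤ ord 2).
L = 25 - 8·Dx + Dx^2  (order 2).
h: a_k = 0, -24, -96, -156, -112, 79/5, 572/5, …
ICs: h(0) = 0, h′(0) = -24.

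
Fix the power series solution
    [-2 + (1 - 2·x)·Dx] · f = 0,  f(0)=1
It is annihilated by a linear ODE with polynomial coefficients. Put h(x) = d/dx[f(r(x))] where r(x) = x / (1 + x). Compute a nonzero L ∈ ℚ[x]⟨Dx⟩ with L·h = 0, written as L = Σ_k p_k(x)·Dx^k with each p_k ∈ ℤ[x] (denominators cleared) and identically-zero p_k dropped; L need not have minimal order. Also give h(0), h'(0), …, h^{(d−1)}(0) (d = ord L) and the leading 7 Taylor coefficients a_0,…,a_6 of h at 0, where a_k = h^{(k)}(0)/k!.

f: a_k = 1, 2, 4, 8, 16, 32, 64, …
f∘r: x↦r, Dx↦Dx/r' in L_f ⇒ L₀.
Differentiate: ansatz ord ≤ ord L₀ ⇒ L.
L = 2 + (-1 + x)·Dx  (order 1).
h: a_k = 2, 4, 6, 8, 10, 12, 14, …
ICs: h(0) = 2.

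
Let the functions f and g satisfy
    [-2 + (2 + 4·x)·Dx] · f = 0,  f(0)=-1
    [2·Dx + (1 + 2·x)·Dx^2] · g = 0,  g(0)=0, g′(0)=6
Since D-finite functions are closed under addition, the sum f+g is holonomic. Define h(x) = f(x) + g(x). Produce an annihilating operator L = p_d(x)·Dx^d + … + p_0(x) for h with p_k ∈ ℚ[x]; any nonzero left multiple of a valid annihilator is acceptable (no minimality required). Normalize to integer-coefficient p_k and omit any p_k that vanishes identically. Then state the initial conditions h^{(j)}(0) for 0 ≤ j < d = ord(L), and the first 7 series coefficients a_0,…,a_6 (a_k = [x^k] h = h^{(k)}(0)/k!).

f: a_k = -1, -1, 1/2, -1/2, 5/8, -7/8, 21/16, …
g: a_k = 0, 6, -6, 8, -12, 96/5, -32, …
L₀ := lclm(L_f,L_g); ord L₀ ≤ 1+2.
L = 2·Dx + (5 + 10·x)·Dx^2 + (1 + 4·x + 4·x^2)·Dx^3  (order 3).
h: a_k = -1, 5, -11/2, 15/2, -91/8, 733/40, -491/16, …
ICs: h(0) = -1, h′(0) = 5, h′′(0) = -11.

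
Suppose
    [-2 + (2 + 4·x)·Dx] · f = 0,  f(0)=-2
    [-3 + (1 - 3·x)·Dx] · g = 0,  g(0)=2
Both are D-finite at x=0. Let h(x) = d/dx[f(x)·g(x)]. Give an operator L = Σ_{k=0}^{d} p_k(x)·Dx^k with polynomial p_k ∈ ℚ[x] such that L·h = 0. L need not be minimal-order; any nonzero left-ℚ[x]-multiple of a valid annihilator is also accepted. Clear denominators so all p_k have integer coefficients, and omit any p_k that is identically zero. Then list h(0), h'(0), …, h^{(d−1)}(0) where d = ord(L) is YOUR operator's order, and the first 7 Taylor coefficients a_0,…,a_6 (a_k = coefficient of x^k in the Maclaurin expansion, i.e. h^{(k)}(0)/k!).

f: a_k = -2, -2, 1, -1, 5/4, -7/4, 21/8, …
g: a_k = 2, 6, 18, 54, 162, 486, 1458, …
Product ⇒ symmetric product L₀, ord ≤ 1.
Derive L from L₀ (diff closure).
L = (23 + 72·x + 27·x^2) + (-4 + x + 27·x^2 + 18·x^3)·Dx  (order 1).
h: a_k = -16, -92, -420, -1670, -6280, -45153/2, -158151/2, …
ICs: h(0) = -16.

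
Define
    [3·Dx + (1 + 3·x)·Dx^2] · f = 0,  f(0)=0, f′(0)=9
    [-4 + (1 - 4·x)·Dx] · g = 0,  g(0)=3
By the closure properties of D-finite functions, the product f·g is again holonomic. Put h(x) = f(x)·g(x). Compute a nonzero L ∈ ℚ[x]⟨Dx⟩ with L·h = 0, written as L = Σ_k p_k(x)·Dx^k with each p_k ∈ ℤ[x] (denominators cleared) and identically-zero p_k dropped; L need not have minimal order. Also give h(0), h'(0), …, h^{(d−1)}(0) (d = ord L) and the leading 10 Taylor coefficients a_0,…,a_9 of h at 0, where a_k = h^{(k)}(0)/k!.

f: a_k = 0, 9, -27/2, 27, -243/4, 729/5, -729/2, 6561/7, -19683/8, 6561, …
g: a_k = 3, 12, 48, 192, 768, 3072, 12288, 49152, 196608, 786432, …
f·g: L₀ = L_f ⊗_s L_g, ord ≤ 2·1.
L = 12 + (5 + 36·x)·Dx + (-1 + x + 12·x^2)·Dx^2  (order 2).
h: a_k = 0, 27, 135/2, 351, 4887/4, 26622/5, 202041/10, 2926989/35, 91596933/280, 92974743/70, …
ICs: h(0) = 0, h′(0) = 27.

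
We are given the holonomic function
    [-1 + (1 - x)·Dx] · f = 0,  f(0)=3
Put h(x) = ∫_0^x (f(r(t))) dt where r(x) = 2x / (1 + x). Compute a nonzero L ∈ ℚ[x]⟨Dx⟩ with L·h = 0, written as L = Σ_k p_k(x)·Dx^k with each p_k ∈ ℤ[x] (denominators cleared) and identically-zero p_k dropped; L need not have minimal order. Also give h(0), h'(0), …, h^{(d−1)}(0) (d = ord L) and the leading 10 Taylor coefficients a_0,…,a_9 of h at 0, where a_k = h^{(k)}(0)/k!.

f: a_k = 3, 3, 3, 3, 3, 3, 3, 3, 3, 3, …
h₀=f(r): pull back L_f along r ⇒ L₀.
h=∫₀ˣh₀: take L = L₀·Dx.
L = 2·Dx + (-1 + x^2)·Dx^2  (order 2).
h: a_k = 0, 3, 3, 2, 3/2, 6/5, 1, 6/7, 3/4, 2/3, …
ICs: h(0) = 0, h′(0) = 3.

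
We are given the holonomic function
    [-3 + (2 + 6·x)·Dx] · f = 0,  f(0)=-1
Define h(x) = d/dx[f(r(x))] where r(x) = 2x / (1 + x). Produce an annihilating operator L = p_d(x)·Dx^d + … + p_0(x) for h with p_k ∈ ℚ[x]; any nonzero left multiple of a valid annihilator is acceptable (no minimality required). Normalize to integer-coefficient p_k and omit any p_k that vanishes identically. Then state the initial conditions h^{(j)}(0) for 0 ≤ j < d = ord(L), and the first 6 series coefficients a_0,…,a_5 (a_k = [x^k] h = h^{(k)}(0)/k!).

f: a_k = -1, -3/2, 9/8, -27/16, 405/128, -1701/256, …
Substitute x→r, Dx→(1/r')Dx; clear ⇒ L₀.
Differentiate: ansatz ord ≤ ord L₀ ⇒ L.
L = (-5 - 14·x) + (-1 - 8·x - 7·x^2)·Dx  (order 1).
h: a_k = -3, 15, -153/2, 861/2, -20685/8, 128961/8, …
ICs: h(0) = -3.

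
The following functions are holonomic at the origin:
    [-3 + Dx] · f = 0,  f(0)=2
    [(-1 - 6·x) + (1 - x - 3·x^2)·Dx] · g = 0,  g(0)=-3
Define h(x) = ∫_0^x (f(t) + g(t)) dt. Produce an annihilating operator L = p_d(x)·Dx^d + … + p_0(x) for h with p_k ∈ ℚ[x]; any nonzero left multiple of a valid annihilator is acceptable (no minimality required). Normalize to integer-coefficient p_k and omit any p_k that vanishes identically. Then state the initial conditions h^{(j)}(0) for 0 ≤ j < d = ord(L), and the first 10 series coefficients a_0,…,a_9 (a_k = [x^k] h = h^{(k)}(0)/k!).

f: a_k = 2, 6, 9, 9, 27/4, 81/20, 81/40, 243/280, 729/2240, 243/2240, …
g: a_k = -3, -3, -12, -21, -57, -120, -291, -651, -1524, -3477, …
Sum ⇒ L₀ = lclm(L_f,L_g) in ℚ(x)⟨Dx⟩.
h=∫₀ˣh₀: take L = L₀·Dx.
L = (15 + 9·x + 243·x^2 + 162·x^3)·Dx + (1 - 36·x - 99·x^2 + 54·x^3 + 81·x^4)·Dx^2 + (-2 + 11·x + 6·x^2 - 36·x^3 - 27·x^4)·Dx^3  (order 3).
h: a_k = 0, -1, 3/2, -1, -3, -201/20, -773/40, -11559/280, -182037/2240, -1137677/6720, …
ICs: h(0) = 0, h′(0) = -1, h′′(0) = 3.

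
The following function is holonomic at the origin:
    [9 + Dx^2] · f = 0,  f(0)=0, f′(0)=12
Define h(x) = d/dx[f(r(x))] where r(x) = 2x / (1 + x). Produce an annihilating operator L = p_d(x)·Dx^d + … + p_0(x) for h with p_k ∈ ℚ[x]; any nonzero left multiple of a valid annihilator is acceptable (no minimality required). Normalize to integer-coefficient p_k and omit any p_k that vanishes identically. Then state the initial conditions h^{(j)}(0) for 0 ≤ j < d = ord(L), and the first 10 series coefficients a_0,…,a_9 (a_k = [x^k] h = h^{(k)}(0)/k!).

L = (42 + 12·x + 6·x^2) + (6 + 18·x + 18·x^2 + 6·x^3)·Dx + (1 + 4·x + 6·x^2 + 4·x^3 + x^4)·Dx^2  (order 2).
h: a_k = 24, -48, -360, 1632, -2904, 720, 53544/5, -180672/5, 505656/7, -688560/7, …
ICs: h(0) = 24, h′(0) = -48.

f: a_k = 0, 12, 0, -18, 0, 81/10, 0, -243/140, 0, 243/1120, …
f∘r: x↦r, Dx↦Dx/r' in L_f ⇒ L₀.
h₀' ⇒ L via d/dx closure of L₀.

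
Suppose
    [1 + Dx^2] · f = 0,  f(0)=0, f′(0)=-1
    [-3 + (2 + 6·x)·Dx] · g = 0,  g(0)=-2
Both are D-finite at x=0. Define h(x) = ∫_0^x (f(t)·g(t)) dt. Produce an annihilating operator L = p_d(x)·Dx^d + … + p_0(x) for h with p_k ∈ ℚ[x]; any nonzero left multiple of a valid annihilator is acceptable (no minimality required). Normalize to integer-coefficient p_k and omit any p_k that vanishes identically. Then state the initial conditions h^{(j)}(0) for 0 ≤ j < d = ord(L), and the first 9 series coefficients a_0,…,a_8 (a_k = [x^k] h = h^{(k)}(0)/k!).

L = (31 + 24·x + 36·x^2)·Dx + (-12 - 36·x)·Dx^2 + (4 + 24·x + 36·x^2)·Dx^3  (order 3).
h: a_k = 0, 0, 1, 1, -31/48, 23/40, -5699/5760, 8161/4480, -4655323/1290240, …
ICs: h(0) = 0, h′(0) = 0, h′′(0) = 2.

f: a_k = 0, -1, 0, 1/6, 0, -1/120, 0, 1/5040, 0, …
g: a_k = -2, -3, 9/4, -27/8, 405/64, -1701/128, 15309/512, -72171/1024, 2814669/16384, …
f·g: L₀ = L_f ⊗_s L_g, ord ≤ 2·1.
Integrate: L := L₀·Dx.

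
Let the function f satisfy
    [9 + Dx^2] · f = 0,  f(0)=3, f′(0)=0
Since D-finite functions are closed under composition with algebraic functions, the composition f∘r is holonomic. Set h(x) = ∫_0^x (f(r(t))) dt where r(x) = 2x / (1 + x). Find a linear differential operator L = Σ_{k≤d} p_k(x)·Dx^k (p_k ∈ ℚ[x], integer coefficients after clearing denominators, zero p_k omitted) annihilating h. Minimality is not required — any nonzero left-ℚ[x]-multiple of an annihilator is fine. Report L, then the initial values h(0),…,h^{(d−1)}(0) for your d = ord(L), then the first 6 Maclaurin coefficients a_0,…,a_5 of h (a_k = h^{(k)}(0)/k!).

f: a_k = 3, 0, -27/2, 0, 81/8, 0, …
f∘r: x↦r, Dx↦Dx/r' in L_f ⇒ L₀.
Integrate: L := L₀·Dx.
L = 36·Dx + (2 + 6·x + 6·x^2 + 2·x^3)·Dx^2 + (1 + 4·x + 6·x^2 + 4·x^3 + x^4)·Dx^3  (order 3).
h: a_k = 0, 3, 0, -18, 27, 0, …
ICs: h(0) = 0, h′(0) = 3, h′′(0) = 0.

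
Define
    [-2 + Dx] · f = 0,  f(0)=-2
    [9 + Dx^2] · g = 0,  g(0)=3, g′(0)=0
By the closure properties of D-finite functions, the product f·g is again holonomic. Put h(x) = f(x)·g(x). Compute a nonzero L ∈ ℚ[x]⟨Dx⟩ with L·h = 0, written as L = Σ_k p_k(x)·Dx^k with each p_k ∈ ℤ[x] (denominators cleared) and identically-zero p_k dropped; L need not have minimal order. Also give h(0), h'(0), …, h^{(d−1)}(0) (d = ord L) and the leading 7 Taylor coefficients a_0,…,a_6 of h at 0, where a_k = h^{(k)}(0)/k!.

f: a_k = -2, -4, -4, -8/3, -4/3, -8/15, -8/45, …
g: a_k = 3, 0, -27/2, 0, 81/8, 0, -243/80, …
Product ⇒ symmetric product L₀, ord ≤ 2.
L = 13 - 4·Dx + Dx^2  (order 2).
h: a_k = -6, -12, 15, 46, 119/4, -61/10, -407/24, …
ICs: h(0) = -6, h′(0) = -12.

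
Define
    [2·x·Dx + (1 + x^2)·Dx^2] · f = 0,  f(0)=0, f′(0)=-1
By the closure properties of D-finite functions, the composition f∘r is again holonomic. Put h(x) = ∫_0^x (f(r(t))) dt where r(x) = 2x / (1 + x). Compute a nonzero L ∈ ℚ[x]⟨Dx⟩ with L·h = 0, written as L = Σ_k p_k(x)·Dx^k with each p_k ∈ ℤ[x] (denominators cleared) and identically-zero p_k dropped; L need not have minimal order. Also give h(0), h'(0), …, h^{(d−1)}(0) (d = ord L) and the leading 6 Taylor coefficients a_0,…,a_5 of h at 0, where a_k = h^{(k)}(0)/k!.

f: a_k = 0, -1, 0, 1/3, 0, -1/5, …
Substitute x→r, Dx→(1/r')Dx; clear ⇒ L₀.
Integrate: L := L₀·Dx.
L = (2 + 10·x)·Dx^2 + (1 + 2·x + 5·x^2)·Dx^3  (order 3).
h: a_k = 0, 0, -1, 2/3, 1/6, -6/5, …
ICs: h(0) = 0, h′(0) = 0, h′′(0) = -2.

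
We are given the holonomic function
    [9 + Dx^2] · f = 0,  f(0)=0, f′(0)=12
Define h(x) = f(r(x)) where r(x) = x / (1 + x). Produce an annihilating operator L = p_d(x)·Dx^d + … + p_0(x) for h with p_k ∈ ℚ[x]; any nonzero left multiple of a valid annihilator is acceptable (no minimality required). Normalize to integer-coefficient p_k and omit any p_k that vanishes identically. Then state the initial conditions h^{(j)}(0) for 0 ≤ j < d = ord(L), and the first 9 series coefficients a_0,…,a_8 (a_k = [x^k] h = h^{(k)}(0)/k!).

L = 9 + (2 + 6·x + 6·x^2 + 2·x^3)·Dx + (1 + 4·x + 6·x^2 + 4·x^3 + x^4)·Dx^2  (order 2).
h: a_k = 0, 12, -12, -6, 42, -879/10, 255/2, -19353/140, 1893/20, …
ICs: h(0) = 0, h′(0) = 12.

f: a_k = 0, 12, 0, -18, 0, 81/10, 0, -243/140, 0, …
f∘r: x↦r, Dx↦Dx/r' in L_f ⇒ L₀.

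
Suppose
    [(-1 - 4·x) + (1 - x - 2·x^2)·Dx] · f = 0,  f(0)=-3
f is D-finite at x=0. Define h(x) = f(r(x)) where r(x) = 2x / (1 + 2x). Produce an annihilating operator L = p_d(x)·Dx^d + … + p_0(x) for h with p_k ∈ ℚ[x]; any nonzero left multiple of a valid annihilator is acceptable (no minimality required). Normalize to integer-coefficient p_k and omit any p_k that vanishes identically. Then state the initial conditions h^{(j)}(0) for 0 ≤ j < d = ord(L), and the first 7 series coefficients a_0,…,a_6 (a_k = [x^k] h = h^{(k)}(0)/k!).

f: a_k = -3, -3, -9, -15, -33, -63, -129, …
Change of var in L_f (x↦r) gives L₀.
L = (2 + 20·x) + (-1 - 4·x + 4·x^2 + 16·x^3)·Dx  (order 1).
h: a_k = -3, -6, -24, 0, -192, 384, -2304, …
ICs: h(0) = -3.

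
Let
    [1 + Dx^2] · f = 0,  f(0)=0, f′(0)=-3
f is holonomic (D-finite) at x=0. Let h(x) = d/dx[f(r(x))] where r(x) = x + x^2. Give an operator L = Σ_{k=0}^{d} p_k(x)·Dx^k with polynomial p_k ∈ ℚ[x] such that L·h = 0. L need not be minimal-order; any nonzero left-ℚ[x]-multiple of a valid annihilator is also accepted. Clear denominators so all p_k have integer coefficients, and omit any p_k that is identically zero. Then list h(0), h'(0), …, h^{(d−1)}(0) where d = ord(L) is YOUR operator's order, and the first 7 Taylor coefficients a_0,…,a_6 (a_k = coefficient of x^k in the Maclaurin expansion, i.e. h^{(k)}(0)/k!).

f: a_k = 0, -3, 0, 1/2, 0, -1/40, 0, …
h₀=f(r): pull back L_f along r ⇒ L₀.
Differentiate: ansatz ord ≤ ord L₀ ⇒ L.
L = (13 + 8·x + 24·x^2 + 32·x^3 + 16·x^4) + (-6 - 12·x)·Dx + (1 + 4·x + 4·x^2)·Dx^2  (order 2).
h: a_k = -3, -6, 3/2, 6, 59/8, 9/4, -419/240, …
ICs: h(0) = -3, h′(0) = -6.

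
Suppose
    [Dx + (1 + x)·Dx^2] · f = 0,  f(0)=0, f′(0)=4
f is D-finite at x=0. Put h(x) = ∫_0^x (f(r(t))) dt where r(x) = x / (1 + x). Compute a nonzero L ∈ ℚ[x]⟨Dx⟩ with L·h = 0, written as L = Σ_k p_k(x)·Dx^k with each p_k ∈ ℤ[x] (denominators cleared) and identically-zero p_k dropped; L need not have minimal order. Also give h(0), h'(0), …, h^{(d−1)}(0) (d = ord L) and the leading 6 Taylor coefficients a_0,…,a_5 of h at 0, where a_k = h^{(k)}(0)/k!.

L = (3 + 4·x)·Dx^2 + (1 + 3·x + 2·x^2)·Dx^3  (order 3).
h: a_k = 0, 0, 2, -2, 7/3, -3, …
ICs: h(0) = 0, h′(0) = 0, h′′(0) = 4.

f: a_k = 0, 4, -2, 4/3, -1, 4/5, …
L₀ from L_f via x↦r, Dx↦r'^{-1}Dx.
Integrate: L := L₀·Dx.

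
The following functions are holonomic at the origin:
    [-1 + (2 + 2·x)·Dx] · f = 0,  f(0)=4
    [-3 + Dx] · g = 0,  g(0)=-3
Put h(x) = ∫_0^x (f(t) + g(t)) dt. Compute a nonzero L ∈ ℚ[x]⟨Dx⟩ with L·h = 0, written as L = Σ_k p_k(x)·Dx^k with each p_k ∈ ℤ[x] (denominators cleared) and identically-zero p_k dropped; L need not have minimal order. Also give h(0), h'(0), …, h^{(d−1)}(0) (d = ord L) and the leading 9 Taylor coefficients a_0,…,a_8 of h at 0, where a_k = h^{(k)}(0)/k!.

f: a_k = 4, 2, -1/2, 1/4, -5/32, 7/64, -21/256, 33/512, -429/8192, …
g: a_k = -3, -9, -27/2, -27/2, -81/8, -243/40, -243/80, -729/560, -2187/4480, …
h₀=f+g: left-lcm gives L₀, ord ≤ 2.
h=∫h₀ ⇒ L = L₀·Dx.
L = (21 + 18·x)·Dx + (-37 - 72·x - 36·x^2)·Dx^2 + (10 + 22·x + 12·x^2)·Dx^3  (order 3).
h: a_k = 0, 1, -7/2, -14/3, -53/16, -329/160, -1909/1920, -3993/8960, -22173/143360, …
ICs: h(0) = 0, h′(0) = 1, h′′(0) = -7.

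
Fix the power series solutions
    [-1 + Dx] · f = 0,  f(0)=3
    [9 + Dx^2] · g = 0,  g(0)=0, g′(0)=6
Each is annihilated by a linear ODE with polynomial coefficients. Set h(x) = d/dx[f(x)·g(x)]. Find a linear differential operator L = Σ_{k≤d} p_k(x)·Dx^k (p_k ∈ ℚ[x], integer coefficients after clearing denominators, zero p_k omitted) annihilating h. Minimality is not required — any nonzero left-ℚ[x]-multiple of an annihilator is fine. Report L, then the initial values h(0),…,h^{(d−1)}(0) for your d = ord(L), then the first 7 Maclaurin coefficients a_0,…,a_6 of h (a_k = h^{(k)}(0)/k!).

L = 10 - 2·Dx + Dx^2  (order 2).
h: a_k = 18, 36, -54, -96, -3, 234/5, 83/5, …
ICs: h(0) = 18, h′(0) = 36.

f: a_k = 3, 3, 3/2, 1/2, 1/8, 1/40, 1/240, …
g: a_k = 0, 6, 0, -9, 0, 81/20, 0, …
f·g: L₀ = L_f ⊗_s L_g, ord ≤ 1·2.
Derive L from L₀ (diff closure).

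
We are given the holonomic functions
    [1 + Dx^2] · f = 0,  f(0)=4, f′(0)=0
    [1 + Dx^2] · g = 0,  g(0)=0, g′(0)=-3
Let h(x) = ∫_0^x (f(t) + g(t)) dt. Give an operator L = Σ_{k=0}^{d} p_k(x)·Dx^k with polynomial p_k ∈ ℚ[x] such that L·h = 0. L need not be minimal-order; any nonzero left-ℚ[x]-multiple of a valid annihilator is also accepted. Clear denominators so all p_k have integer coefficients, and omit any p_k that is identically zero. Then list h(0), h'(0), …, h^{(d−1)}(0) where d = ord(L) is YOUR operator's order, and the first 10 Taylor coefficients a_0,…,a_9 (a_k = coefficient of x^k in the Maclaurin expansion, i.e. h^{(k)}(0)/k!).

f: a_k = 4, 0, -2, 0, 1/6, 0, -1/180, 0, 1/10080, 0, …
g: a_k = 0, -3, 0, 1/2, 0, -1/40, 0, 1/1680, 0, -1/120960, …
L₀ := lclm(L_f,L_g); ord L₀ ≤ 2+2.
h=∫₀ˣh₀: take L = L₀·Dx.
L = Dx + Dx^3  (order 3).
h: a_k = 0, 4, -3/2, -2/3, 1/8, 1/30, -1/240, -1/1260, 1/13440, 1/90720, …
ICs: h(0) = 0, h′(0) = 4, h′′(0) = -3.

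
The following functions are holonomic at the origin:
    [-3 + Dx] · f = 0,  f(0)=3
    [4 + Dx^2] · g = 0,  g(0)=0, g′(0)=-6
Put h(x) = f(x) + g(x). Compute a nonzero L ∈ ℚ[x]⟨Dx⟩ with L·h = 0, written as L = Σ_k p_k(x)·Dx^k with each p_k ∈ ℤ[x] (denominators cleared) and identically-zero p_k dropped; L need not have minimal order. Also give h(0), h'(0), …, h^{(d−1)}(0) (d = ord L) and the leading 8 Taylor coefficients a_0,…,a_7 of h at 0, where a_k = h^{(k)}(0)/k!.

L = -12 + 4·Dx - 3·Dx^2 + Dx^3  (order 3).
h: a_k = 3, 3, 27/2, 35/2, 81/8, 211/40, 243/80, 463/336, …
ICs: h(0) = 3, h′(0) = 3, h′′(0) = 27.

f: a_k = 3, 9, 27/2, 27/2, 81/8, 243/40, 243/80, 729/560, …
g: a_k = 0, -6, 0, 4, 0, -4/5, 0, 8/105, …
L₀ := lclm(L_f,L_g); ord L₀ ≤ 1+2.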